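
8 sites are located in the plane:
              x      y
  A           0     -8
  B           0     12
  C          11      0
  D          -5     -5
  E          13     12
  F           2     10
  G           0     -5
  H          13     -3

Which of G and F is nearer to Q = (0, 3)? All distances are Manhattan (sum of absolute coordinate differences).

G

d(Q,G) = |0−0| + |3−(-5)| = 0 + 8 = 8
d(Q,F) = |0−2| + |3−10| = 2 + 7 = 9
8 < 9, so G is closer.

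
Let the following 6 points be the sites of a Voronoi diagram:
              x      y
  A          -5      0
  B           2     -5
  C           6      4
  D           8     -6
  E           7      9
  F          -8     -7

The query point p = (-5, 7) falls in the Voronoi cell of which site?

Squared Euclidean distances:
|pA|² = (-5−(-5))² + (7−0)² = 0 + 49 = 49
|pB|² = (-5−2)² + (7−(-5))² = 49 + 144 = 193
|pC|² = (-5−6)² + (7−4)² = 121 + 9 = 130
|pD|² = (-5−8)² + (7−(-6))² = 169 + 169 = 338
|pE|² = (-5−7)² + (7−9)² = 144 + 4 = 148
|pF|² = (-5−(-8))² + (7−(-7))² = 9 + 196 = 205
A is nearest.

A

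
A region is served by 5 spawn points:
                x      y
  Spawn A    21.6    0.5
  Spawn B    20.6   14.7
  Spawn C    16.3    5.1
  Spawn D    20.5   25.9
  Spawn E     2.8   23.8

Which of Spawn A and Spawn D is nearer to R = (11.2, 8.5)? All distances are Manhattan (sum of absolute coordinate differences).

Spawn A

d(R, Spawn A) = |11.2−21.6| + |8.5−0.5| = 10.4 + 8 = 18.4
d(R, Spawn D) = |11.2−20.5| + |8.5−25.9| = 9.3 + 17.4 = 26.7
18.4 < 26.7, so Spawn A is closer.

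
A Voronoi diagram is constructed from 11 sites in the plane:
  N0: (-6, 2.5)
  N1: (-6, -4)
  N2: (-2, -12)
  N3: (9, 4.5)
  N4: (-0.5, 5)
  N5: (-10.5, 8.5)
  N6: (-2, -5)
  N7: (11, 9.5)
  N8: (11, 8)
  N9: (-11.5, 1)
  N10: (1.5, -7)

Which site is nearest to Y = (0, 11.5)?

N4

Compare squared distances (the ordering matches that of the actual distances):
|YN0|² = 36 + 81 = 117
|YN1|² = 36 + 240.25 = 276.25
|YN2|² = 4 + 552.25 = 556.25
|YN3|² = 81 + 49 = 130
|YN4|² = 0.25 + 42.25 = 42.5
|YN5|² = 110.25 + 9 = 119.25
|YN6|² = 4 + 272.25 = 276.25
|YN7|² = 121 + 4 = 125
|YN8|² = 121 + 12.25 = 133.25
|YN9|² = 132.25 + 110.25 = 242.5
d²(Y, N10) = 2.25 + 342.25 = 344.5
N4 is nearest.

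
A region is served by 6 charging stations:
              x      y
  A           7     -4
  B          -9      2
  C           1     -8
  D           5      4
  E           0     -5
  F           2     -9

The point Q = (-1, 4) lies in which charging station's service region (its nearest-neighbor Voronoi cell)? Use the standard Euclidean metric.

Since √ is increasing, it suffices to compare squared distances:
|QA|² = (-1−7)² + (4−(-4))² = 64 + 64 = 128
|QB|² = (-1−(-9))² + (4−2)² = 64 + 4 = 68
|QC|² = (-1−1)² + (4−(-8))² = 4 + 144 = 148
|QD|² = (-1−5)² + (4−4)² = 36 + 0 = 36
|QE|² = (-1−0)² + (4−(-5))² = 1 + 81 = 82
|QF|² = (-1−2)² + (4−(-9))² = 9 + 169 = 178
The smallest is to D, so Q lies in the Voronoi region of D.

D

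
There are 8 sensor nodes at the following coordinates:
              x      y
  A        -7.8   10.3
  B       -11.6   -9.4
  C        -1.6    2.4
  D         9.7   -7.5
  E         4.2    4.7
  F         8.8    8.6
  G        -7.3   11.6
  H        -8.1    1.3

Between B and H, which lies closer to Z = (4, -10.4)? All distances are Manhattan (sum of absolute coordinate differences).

d(Z,B) = |4−(-11.6)| + |-10.4−(-9.4)| = 15.6 + 1 = 16.6
d(Z,H) = |4−(-8.1)| + |-10.4−1.3| = 12.1 + 11.7 = 23.8
16.6 < 23.8, so B is closer.

B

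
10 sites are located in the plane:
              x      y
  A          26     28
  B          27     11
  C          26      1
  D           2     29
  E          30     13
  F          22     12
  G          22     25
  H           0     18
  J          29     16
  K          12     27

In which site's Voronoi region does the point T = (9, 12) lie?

Squared Euclidean distances:
|TA|² = 289 + 256 = 545
|TB|² = 324 + 1 = 325
|TC|² = 289 + 121 = 410
|TD|² = 49 + 289 = 338
|TE|² = 441 + 1 = 442
|TF|² = 169 + 0 = 169
|TG|² = 169 + 169 = 338
|TH|² = 81 + 36 = 117
|TJ|² = 400 + 16 = 416
|TK|² = 9 + 225 = 234
H is nearest.

H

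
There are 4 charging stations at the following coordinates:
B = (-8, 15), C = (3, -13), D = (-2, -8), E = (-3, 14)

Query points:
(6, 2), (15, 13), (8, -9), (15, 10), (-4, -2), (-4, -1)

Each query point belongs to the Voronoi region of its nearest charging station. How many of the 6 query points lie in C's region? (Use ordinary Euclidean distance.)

1

(6, 2) — d² to each: B:365, C:234, D:164, E:225 → nearest is D
(15, 13) — d² to each: B:533, C:820, D:730, E:325 → nearest is E
(8, -9) — d² to each: B:832, C:41, D:101, E:650 → nearest is C
(15, 10) — d² to each: B:554, C:673, D:613, E:340 → nearest is E
(-4, -2) — d² to each: B:305, C:170, D:40, E:257 → nearest is D
(-4, -1) — d² to each: B:272, C:193, D:53, E:226 → nearest is D
1 of the 6 points has C as nearest.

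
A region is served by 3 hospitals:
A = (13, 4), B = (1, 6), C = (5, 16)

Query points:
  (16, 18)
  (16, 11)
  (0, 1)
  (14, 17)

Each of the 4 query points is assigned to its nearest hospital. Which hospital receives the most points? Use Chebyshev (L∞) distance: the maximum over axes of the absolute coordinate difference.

(16, 18) — d to each: A:14, B:15, C:11 → nearest is C
(16, 11) — d to each: A:7, B:15, C:11 → nearest is A
(0, 1) — d to each: A:13, B:5, C:15 → nearest is B
(14, 17) — d to each: A:13, B:13, C:9 → nearest is C
Tally — A:1, B:1, C:2. C captures the most (2).

C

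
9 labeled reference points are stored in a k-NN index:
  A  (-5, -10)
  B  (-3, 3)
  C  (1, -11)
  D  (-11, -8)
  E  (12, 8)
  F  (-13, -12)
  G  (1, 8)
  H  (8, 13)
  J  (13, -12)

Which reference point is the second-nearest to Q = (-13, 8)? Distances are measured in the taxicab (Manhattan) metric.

B

d(Q,A) = |-13−(-5)| + |8−(-10)| = 8 + 18 = 26
d(Q,B) = |-13−(-3)| + |8−3| = 10 + 5 = 15
d(Q,C) = |-13−1| + |8−(-11)| = 14 + 19 = 33
d(Q,D) = |-13−(-11)| + |8−(-8)| = 2 + 16 = 18
d(Q,E) = |-13−12| + |8−8| = 25 + 0 = 25
d(Q,F) = |-13−(-13)| + |8−(-12)| = 0 + 20 = 20
d(Q,G) = |-13−1| + |8−8| = 14 + 0 = 14
d(Q,H) = |-13−8| + |8−13| = 21 + 5 = 26
d(Q,J) = |-13−13| + |8−(-12)| = 26 + 20 = 46
Sorted ascending: G, B, D, … — the second-nearest is B.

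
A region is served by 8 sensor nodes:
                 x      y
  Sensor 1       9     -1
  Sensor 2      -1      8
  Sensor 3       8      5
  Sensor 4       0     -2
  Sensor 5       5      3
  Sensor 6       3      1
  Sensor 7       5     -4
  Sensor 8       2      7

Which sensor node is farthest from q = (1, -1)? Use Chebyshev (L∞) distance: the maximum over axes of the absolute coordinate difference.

Sensor 2

d(q, Sensor 1) = max(8, 0) = 8
d(q, Sensor 2) = max(2, 9) = 9
d(q, Sensor 3) = max(7, 6) = 7
d(q, Sensor 4) = max(1, 1) = 1
d(q, Sensor 5) = max(4, 4) = 4
d(q, Sensor 6) = max(2, 2) = 2
d(q, Sensor 7) = max(4, 3) = 4
d(q, Sensor 8) = max(1, 8) = 8
The largest is to Sensor 2.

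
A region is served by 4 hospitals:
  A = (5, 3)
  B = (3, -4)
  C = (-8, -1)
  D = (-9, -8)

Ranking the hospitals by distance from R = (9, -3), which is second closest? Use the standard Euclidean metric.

Compare squared distances (the ordering matches that of the actual distances):
|RA|² = 16 + 36 = 52
|RB|² = 36 + 1 = 37
|RC|² = 289 + 4 = 293
|RD|² = 324 + 25 = 349
Sorted ascending: B, A, C, … — the second-nearest is A.

A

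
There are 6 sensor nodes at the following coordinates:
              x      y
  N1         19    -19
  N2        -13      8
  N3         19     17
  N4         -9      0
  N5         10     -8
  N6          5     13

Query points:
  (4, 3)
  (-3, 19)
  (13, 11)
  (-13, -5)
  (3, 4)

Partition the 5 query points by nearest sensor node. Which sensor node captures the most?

(4, 3) — d² to each: N1:709, N2:314, N3:421, N4:178, N5:157, N6:101 → nearest is N6
(-3, 19) — d² to each: N1:1928, N2:221, N3:488, N4:397, N5:898, N6:100 → nearest is N6
(13, 11) — d² to each: N1:936, N2:685, N3:72, N4:605, N5:370, N6:68 → nearest is N6
(-13, -5) — d² to each: N1:1220, N2:169, N3:1508, N4:41, N5:538, N6:648 → nearest is N4
(3, 4) — d² to each: N1:785, N2:272, N3:425, N4:160, N5:193, N6:85 → nearest is N6
Tally — N4:1, N6:4. N6 captures the most (4).

N6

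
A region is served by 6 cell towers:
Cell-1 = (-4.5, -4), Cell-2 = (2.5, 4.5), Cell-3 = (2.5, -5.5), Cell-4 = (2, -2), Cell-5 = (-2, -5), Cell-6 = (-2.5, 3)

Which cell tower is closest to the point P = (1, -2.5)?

Squared Euclidean distances:
d²(P, Cell-1) = (1−(-4.5))² + (-2.5−(-4))² = 30.25 + 2.25 = 32.5
d²(P, Cell-2) = (1−2.5)² + (-2.5−4.5)² = 2.25 + 49 = 51.25
d²(P, Cell-3) = (1−2.5)² + (-2.5−(-5.5))² = 2.25 + 9 = 11.25
d²(P, Cell-4) = (1−2)² + (-2.5−(-2))² = 1 + 0.25 = 1.25
d²(P, Cell-5) = (1−(-2))² + (-2.5−(-5))² = 9 + 6.25 = 15.25
d²(P, Cell-6) = (1−(-2.5))² + (-2.5−3)² = 12.25 + 30.25 = 42.5
Cell-4 is nearest.

Cell-4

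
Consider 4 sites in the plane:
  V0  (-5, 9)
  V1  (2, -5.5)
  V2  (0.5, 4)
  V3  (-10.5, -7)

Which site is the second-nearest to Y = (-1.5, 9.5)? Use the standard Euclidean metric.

V2

Compare squared distances (the ordering matches that of the actual distances):
|YV0|² = 12.25 + 0.25 = 12.5
|YV1|² = 12.25 + 225 = 237.25
|YV2|² = 4 + 30.25 = 34.25
|YV3|² = 81 + 272.25 = 353.25
Sorted ascending: V0, V2, V1, … — the second-nearest is V2.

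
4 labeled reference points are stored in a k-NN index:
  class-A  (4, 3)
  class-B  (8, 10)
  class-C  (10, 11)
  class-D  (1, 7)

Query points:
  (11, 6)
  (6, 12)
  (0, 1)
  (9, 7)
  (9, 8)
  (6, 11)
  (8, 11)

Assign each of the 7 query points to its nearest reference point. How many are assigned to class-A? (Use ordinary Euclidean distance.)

1

(11, 6) — d² to each: class-A:58, class-B:25, class-C:26, class-D:101 → nearest is class-B
(6, 12) — d² to each: class-A:85, class-B:8, class-C:17, class-D:50 → nearest is class-B
(0, 1) — d² to each: class-A:20, class-B:145, class-C:200, class-D:37 → nearest is class-A
(9, 7) — d² to each: class-A:41, class-B:10, class-C:17, class-D:64 → nearest is class-B
(9, 8) — d² to each: class-A:50, class-B:5, class-C:10, class-D:65 → nearest is class-B
(6, 11) — d² to each: class-A:68, class-B:5, class-C:16, class-D:41 → nearest is class-B
(8, 11) — d² to each: class-A:80, class-B:1, class-C:4, class-D:65 → nearest is class-B
1 of the 7 points has class-A as nearest.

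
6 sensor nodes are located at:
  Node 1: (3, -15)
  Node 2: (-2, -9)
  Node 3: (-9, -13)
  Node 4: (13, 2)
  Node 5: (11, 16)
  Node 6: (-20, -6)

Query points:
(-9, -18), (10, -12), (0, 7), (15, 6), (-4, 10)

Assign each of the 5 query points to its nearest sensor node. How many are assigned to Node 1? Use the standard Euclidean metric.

(-9, -18) — d² to each: Node 1:153, Node 2:130, Node 3:25, Node 4:884, Node 5:1556, Node 6:265 → nearest is Node 3
(10, -12) — d² to each: Node 1:58, Node 2:153, Node 3:362, Node 4:205, Node 5:785, Node 6:936 → nearest is Node 1
(0, 7) — d² to each: Node 1:493, Node 2:260, Node 3:481, Node 4:194, Node 5:202, Node 6:569 → nearest is Node 4
(15, 6) — d² to each: Node 1:585, Node 2:514, Node 3:937, Node 4:20, Node 5:116, Node 6:1369 → nearest is Node 4
(-4, 10) — d² to each: Node 1:674, Node 2:365, Node 3:554, Node 4:353, Node 5:261, Node 6:512 → nearest is Node 5
1 of the 5 points has Node 1 as nearest.

1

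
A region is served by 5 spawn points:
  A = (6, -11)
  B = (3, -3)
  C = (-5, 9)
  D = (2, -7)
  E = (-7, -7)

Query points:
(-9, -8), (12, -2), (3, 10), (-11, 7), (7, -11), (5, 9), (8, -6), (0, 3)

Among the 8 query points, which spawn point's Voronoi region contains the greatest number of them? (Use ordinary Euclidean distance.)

(-9, -8) — d² to each: A:234, B:169, C:305, D:122, E:5 → nearest is E
(12, -2) — d² to each: A:117, B:82, C:410, D:125, E:386 → nearest is B
(3, 10) — d² to each: A:450, B:169, C:65, D:290, E:389 → nearest is C
(-11, 7) — d² to each: A:613, B:296, C:40, D:365, E:212 → nearest is C
(7, -11) — d² to each: A:1, B:80, C:544, D:41, E:212 → nearest is A
(5, 9) — d² to each: A:401, B:148, C:100, D:265, E:400 → nearest is C
(8, -6) — d² to each: A:29, B:34, C:394, D:37, E:226 → nearest is A
(0, 3) — d² to each: A:232, B:45, C:61, D:104, E:149 → nearest is B
Tally — A:2, B:2, C:3, E:1. C captures the most (3).

C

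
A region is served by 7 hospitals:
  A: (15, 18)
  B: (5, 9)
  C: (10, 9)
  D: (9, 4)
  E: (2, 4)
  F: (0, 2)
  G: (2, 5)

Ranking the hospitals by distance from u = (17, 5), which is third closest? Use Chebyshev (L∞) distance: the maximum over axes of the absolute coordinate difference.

B

d(u,A) = max(2, 13) = 13
d(u,B) = max(12, 4) = 12
d(u,C) = max(7, 4) = 7
d(u,D) = max(8, 1) = 8
d(u,E) = max(15, 1) = 15
d(u,F) = max(17, 3) = 17
d(u,G) = max(15, 0) = 15
Sorted ascending: C, D, B, A, … — the third-nearest is B.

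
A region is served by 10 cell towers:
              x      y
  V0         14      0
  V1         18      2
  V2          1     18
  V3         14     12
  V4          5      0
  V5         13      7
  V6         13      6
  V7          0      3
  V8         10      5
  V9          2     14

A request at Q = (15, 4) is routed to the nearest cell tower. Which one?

V6

Compare squared distances (the ordering matches that of the actual distances):
|QV0|² = (15−14)² + (4−0)² = 1 + 16 = 17
|QV1|² = (15−18)² + (4−2)² = 9 + 4 = 13
|QV2|² = (15−1)² + (4−18)² = 196 + 196 = 392
|QV3|² = (15−14)² + (4−12)² = 1 + 64 = 65
|QV4|² = (15−5)² + (4−0)² = 100 + 16 = 116
|QV5|² = (15−13)² + (4−7)² = 4 + 9 = 13
|QV6|² = (15−13)² + (4−6)² = 4 + 4 = 8
|QV7|² = (15−0)² + (4−3)² = 225 + 1 = 226
|QV8|² = (15−10)² + (4−5)² = 25 + 1 = 26
|QV9|² = (15−2)² + (4−14)² = 169 + 100 = 269
Minimum is at V6.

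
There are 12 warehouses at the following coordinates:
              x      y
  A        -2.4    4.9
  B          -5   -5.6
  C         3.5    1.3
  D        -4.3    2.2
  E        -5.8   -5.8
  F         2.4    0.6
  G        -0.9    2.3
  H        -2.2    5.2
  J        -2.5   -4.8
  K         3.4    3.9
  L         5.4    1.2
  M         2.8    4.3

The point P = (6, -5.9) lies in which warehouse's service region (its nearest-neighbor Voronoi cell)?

L

Squared Euclidean distances:
|PA|² = (6−(-2.4))² + (-5.9−4.9)² = 70.56 + 116.64 = 187.2
|PB|² = (6−(-5))² + (-5.9−(-5.6))² = 121 + 0.09 = 121.09
|PC|² = (6−3.5)² + (-5.9−1.3)² = 6.25 + 51.84 = 58.09
|PD|² = (6−(-4.3))² + (-5.9−2.2)² = 106.09 + 65.61 = 171.7
|PE|² = (6−(-5.8))² + (-5.9−(-5.8))² = 139.24 + 0.01 = 139.25
|PF|² = (6−2.4)² + (-5.9−0.6)² = 12.96 + 42.25 = 55.21
|PG|² = (6−(-0.9))² + (-5.9−2.3)² = 47.61 + 67.24 = 114.85
|PH|² = (6−(-2.2))² + (-5.9−5.2)² = 67.24 + 123.21 = 190.45
|PJ|² = (6−(-2.5))² + (-5.9−(-4.8))² = 72.25 + 1.21 = 73.46
|PK|² = (6−3.4)² + (-5.9−3.9)² = 6.76 + 96.04 = 102.8
|PL|² = (6−5.4)² + (-5.9−1.2)² = 0.36 + 50.41 = 50.77
|PM|² = (6−2.8)² + (-5.9−4.3)² = 10.24 + 104.04 = 114.28
L is nearest.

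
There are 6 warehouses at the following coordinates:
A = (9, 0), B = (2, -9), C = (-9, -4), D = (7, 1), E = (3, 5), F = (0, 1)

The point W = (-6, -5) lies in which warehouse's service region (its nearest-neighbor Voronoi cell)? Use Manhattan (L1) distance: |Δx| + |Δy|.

d(W,A) = |-6−9| + |-5−0| = 15 + 5 = 20
d(W,B) = |-6−2| + |-5−(-9)| = 8 + 4 = 12
d(W,C) = |-6−(-9)| + |-5−(-4)| = 3 + 1 = 4
d(W,D) = |-6−7| + |-5−1| = 13 + 6 = 19
d(W,E) = |-6−3| + |-5−5| = 9 + 10 = 19
d(W,F) = |-6−0| + |-5−1| = 6 + 6 = 12
The smallest is to C, so W lies in the Voronoi region of C.

C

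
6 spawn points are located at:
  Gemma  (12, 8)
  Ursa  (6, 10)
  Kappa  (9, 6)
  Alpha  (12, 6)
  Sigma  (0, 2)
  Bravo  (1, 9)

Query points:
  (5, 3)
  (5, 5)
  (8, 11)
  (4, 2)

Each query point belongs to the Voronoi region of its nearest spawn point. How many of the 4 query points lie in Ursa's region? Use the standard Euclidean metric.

(5, 3) — d² to each: Gemma:74, Ursa:50, Kappa:25, Alpha:58, Sigma:26, Bravo:52 → nearest is Kappa
(5, 5) — d² to each: Gemma:58, Ursa:26, Kappa:17, Alpha:50, Sigma:34, Bravo:32 → nearest is Kappa
(8, 11) — d² to each: Gemma:25, Ursa:5, Kappa:26, Alpha:41, Sigma:145, Bravo:53 → nearest is Ursa
(4, 2) — d² to each: Gemma:100, Ursa:68, Kappa:41, Alpha:80, Sigma:16, Bravo:58 → nearest is Sigma
1 of the 4 points has Ursa as nearest.

1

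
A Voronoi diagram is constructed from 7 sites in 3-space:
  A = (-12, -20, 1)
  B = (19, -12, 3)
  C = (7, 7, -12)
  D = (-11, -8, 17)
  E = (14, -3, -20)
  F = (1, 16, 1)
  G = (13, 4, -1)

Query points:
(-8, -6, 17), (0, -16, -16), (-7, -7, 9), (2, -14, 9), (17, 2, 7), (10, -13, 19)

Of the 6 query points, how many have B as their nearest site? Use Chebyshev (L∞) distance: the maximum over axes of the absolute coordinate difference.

(-8, -6, 17) — d to each: A:16, B:27, C:29, D:3, E:37, F:22, G:21 → nearest is D
(0, -16, -16) — d to each: A:17, B:19, C:23, D:33, E:14, F:32, G:20 → nearest is E
(-7, -7, 9) — d to each: A:13, B:26, C:21, D:8, E:29, F:23, G:20 → nearest is D
(2, -14, 9) — d to each: A:14, B:17, C:21, D:13, E:29, F:30, G:18 → nearest is D
(17, 2, 7) — d to each: A:29, B:14, C:19, D:28, E:27, F:16, G:8 → nearest is G
(10, -13, 19) — d to each: A:22, B:16, C:31, D:21, E:39, F:29, G:20 → nearest is B
1 of the 6 points has B as nearest.

1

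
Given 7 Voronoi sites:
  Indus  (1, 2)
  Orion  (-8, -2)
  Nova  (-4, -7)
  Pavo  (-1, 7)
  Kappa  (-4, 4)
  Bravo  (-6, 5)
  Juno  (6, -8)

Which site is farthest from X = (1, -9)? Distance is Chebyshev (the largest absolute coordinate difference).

d(X, Indus) = max(0, 11) = 11
d(X, Orion) = max(9, 7) = 9
d(X, Nova) = max(5, 2) = 5
d(X, Pavo) = max(2, 16) = 16
d(X, Kappa) = max(5, 13) = 13
d(X, Bravo) = max(7, 14) = 14
d(X, Juno) = max(5, 1) = 5
The largest is to Pavo.

Pavo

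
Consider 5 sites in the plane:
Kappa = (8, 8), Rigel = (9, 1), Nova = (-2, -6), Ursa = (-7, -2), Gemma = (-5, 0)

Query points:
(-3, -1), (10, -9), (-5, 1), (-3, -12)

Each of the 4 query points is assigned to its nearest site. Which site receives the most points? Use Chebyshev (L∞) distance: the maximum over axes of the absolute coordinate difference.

Gemma

(-3, -1) — d to each: Kappa:11, Rigel:12, Nova:5, Ursa:4, Gemma:2 → nearest is Gemma
(10, -9) — d to each: Kappa:17, Rigel:10, Nova:12, Ursa:17, Gemma:15 → nearest is Rigel
(-5, 1) — d to each: Kappa:13, Rigel:14, Nova:7, Ursa:3, Gemma:1 → nearest is Gemma
(-3, -12) — d to each: Kappa:20, Rigel:13, Nova:6, Ursa:10, Gemma:12 → nearest is Nova
Tally — Rigel:1, Nova:1, Gemma:2. Gemma captures the most (2).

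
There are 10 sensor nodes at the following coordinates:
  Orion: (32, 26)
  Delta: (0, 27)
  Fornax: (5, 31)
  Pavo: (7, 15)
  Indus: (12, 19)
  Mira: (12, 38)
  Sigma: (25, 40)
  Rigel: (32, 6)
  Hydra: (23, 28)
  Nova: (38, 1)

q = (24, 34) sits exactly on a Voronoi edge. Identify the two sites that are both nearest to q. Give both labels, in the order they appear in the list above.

Sigma and Hydra

Squared distances from q to each site:
d²(q, Orion) = (24−32)² + (34−26)² = 64 + 64 = 128
d²(q, Delta) = (24−0)² + (34−27)² = 576 + 49 = 625
d²(q, Fornax) = (24−5)² + (34−31)² = 361 + 9 = 370
d²(q, Pavo) = (24−7)² + (34−15)² = 289 + 361 = 650
d²(q, Indus) = (24−12)² + (34−19)² = 144 + 225 = 369
d²(q, Mira) = (24−12)² + (34−38)² = 144 + 16 = 160
d²(q, Sigma) = (24−25)² + (34−40)² = 1 + 36 = 37
d²(q, Rigel) = (24−32)² + (34−6)² = 64 + 784 = 848
d²(q, Hydra) = (24−23)² + (34−28)² = 1 + 36 = 37
d²(q, Nova) = (24−38)² + (34−1)² = 196 + 1089 = 1285
q is equidistant from Sigma and Hydra (both at squared distance 37), and every other site is strictly farther — so q lies on the Sigma–Hydra Voronoi edge.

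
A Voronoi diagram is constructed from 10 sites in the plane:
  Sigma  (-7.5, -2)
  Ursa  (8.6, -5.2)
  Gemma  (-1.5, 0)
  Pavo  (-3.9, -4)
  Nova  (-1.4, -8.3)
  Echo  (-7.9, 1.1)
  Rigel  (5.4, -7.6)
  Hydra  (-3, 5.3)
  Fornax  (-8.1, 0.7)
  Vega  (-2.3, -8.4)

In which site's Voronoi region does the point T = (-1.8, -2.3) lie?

Gemma

Since √ is increasing, it suffices to compare squared distances:
d²(T, Sigma) = (-1.8−(-7.5))² + (-2.3−(-2))² = 32.49 + 0.09 = 32.58
d²(T, Ursa) = (-1.8−8.6)² + (-2.3−(-5.2))² = 108.16 + 8.41 = 116.57
d²(T, Gemma) = (-1.8−(-1.5))² + (-2.3−0)² = 0.09 + 5.29 = 5.38
d²(T, Pavo) = (-1.8−(-3.9))² + (-2.3−(-4))² = 4.41 + 2.89 = 7.3
d²(T, Nova) = (-1.8−(-1.4))² + (-2.3−(-8.3))² = 0.16 + 36 = 36.16
d²(T, Echo) = (-1.8−(-7.9))² + (-2.3−1.1)² = 37.21 + 11.56 = 48.77
d²(T, Rigel) = (-1.8−5.4)² + (-2.3−(-7.6))² = 51.84 + 28.09 = 79.93
d²(T, Hydra) = (-1.8−(-3))² + (-2.3−5.3)² = 1.44 + 57.76 = 59.2
d²(T, Fornax) = (-1.8−(-8.1))² + (-2.3−0.7)² = 39.69 + 9 = 48.69
d²(T, Vega) = (-1.8−(-2.3))² + (-2.3−(-8.4))² = 0.25 + 37.21 = 37.46
The smallest is to Gemma, so T lies in the Voronoi region of Gemma.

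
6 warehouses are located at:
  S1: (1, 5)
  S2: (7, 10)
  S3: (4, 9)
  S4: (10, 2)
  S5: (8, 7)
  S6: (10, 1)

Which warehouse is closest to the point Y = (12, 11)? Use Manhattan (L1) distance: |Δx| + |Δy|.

d(Y,S1) = |12−1| + |11−5| = 11 + 6 = 17
d(Y,S2) = |12−7| + |11−10| = 5 + 1 = 6
d(Y,S3) = |12−4| + |11−9| = 8 + 2 = 10
d(Y,S4) = |12−10| + |11−2| = 2 + 9 = 11
d(Y,S5) = |12−8| + |11−7| = 4 + 4 = 8
d(Y,S6) = |12−10| + |11−1| = 2 + 10 = 12
The smallest is to S2, so Y lies in the Voronoi region of S2.

S2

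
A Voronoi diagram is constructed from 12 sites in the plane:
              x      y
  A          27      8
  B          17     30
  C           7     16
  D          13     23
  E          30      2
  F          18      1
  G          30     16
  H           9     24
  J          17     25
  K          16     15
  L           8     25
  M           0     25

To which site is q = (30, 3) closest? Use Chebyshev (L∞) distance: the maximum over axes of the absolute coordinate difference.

d(q,A) = max(3, 5) = 5
d(q,B) = max(13, 27) = 27
d(q,C) = max(23, 13) = 23
d(q,D) = max(17, 20) = 20
d(q,E) = max(0, 1) = 1
d(q,F) = max(12, 2) = 12
d(q,G) = max(0, 13) = 13
d(q,H) = max(21, 21) = 21
d(q,J) = max(13, 22) = 22
d(q,K) = max(14, 12) = 14
d(q,L) = max(22, 22) = 22
d(q,M) = max(30, 22) = 30
Minimum is at E.

E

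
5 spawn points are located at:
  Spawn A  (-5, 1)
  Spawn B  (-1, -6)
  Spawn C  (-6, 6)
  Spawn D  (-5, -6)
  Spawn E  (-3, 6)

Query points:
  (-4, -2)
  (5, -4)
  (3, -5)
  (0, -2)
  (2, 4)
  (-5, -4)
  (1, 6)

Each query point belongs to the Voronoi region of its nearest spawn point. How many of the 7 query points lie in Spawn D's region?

1

(-4, -2) — d² to each: Spawn A:10, Spawn B:25, Spawn C:68, Spawn D:17, Spawn E:65 → nearest is Spawn A
(5, -4) — d² to each: Spawn A:125, Spawn B:40, Spawn C:221, Spawn D:104, Spawn E:164 → nearest is Spawn B
(3, -5) — d² to each: Spawn A:100, Spawn B:17, Spawn C:202, Spawn D:65, Spawn E:157 → nearest is Spawn B
(0, -2) — d² to each: Spawn A:34, Spawn B:17, Spawn C:100, Spawn D:41, Spawn E:73 → nearest is Spawn B
(2, 4) — d² to each: Spawn A:58, Spawn B:109, Spawn C:68, Spawn D:149, Spawn E:29 → nearest is Spawn E
(-5, -4) — d² to each: Spawn A:25, Spawn B:20, Spawn C:101, Spawn D:4, Spawn E:104 → nearest is Spawn D
(1, 6) — d² to each: Spawn A:61, Spawn B:148, Spawn C:49, Spawn D:180, Spawn E:16 → nearest is Spawn E
1 of the 7 points has Spawn D as nearest.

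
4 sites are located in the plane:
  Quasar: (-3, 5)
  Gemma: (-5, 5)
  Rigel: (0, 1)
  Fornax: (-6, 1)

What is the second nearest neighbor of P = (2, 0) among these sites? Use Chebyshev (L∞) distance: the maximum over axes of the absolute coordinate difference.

d(P, Quasar) = max(5, 5) = 5
d(P, Gemma) = max(7, 5) = 7
d(P, Rigel) = max(2, 1) = 2
d(P, Fornax) = max(8, 1) = 8
Sorted ascending: Rigel, Quasar, Gemma, … — the second-nearest is Quasar.

Quasar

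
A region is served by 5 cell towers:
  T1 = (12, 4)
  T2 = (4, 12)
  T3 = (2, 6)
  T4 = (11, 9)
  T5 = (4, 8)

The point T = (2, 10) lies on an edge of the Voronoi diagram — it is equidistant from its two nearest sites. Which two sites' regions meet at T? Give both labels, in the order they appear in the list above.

T2 and T5

Squared distances from T to each site:
|TT1|² = (2−12)² + (10−4)² = 100 + 36 = 136
|TT2|² = (2−4)² + (10−12)² = 4 + 4 = 8
|TT3|² = (2−2)² + (10−6)² = 0 + 16 = 16
|TT4|² = (2−11)² + (10−9)² = 81 + 1 = 82
|TT5|² = (2−4)² + (10−8)² = 4 + 4 = 8
T is equidistant from T2 and T5 (both at squared distance 8), and every other site is strictly farther — so T lies on the T2–T5 Voronoi edge.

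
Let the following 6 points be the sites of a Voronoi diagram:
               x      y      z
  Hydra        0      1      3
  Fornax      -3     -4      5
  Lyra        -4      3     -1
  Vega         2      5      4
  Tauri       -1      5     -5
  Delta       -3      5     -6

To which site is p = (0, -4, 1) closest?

Since √ is increasing, it suffices to compare squared distances:
d²(p, Hydra) = (0−0)² + (-4−1)² + (1−3)² = 0 + 25 + 4 = 29
d²(p, Fornax) = (0−(-3))² + (-4−(-4))² + (1−5)² = 9 + 0 + 16 = 25
d²(p, Lyra) = (0−(-4))² + (-4−3)² + (1−(-1))² = 16 + 49 + 4 = 69
d²(p, Vega) = (0−2)² + (-4−5)² + (1−4)² = 4 + 81 + 9 = 94
d²(p, Tauri) = (0−(-1))² + (-4−5)² + (1−(-5))² = 1 + 81 + 36 = 118
d²(p, Delta) = (0−(-3))² + (-4−5)² + (1−(-6))² = 9 + 81 + 49 = 139
Minimum is at Fornax.

Fornax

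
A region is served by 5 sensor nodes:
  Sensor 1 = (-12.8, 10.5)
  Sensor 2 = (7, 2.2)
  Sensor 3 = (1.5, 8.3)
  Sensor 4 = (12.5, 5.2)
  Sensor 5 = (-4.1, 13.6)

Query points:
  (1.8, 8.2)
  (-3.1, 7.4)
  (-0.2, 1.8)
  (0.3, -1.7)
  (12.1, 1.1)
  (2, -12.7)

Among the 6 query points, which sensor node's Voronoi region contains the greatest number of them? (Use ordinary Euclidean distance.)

(1.8, 8.2) — d² to each: Sensor 1:218.45, Sensor 2:63.04, Sensor 3:0.1, Sensor 4:123.49, Sensor 5:63.97 → nearest is Sensor 3
(-3.1, 7.4) — d² to each: Sensor 1:103.7, Sensor 2:129.05, Sensor 3:21.97, Sensor 4:248.2, Sensor 5:39.44 → nearest is Sensor 3
(-0.2, 1.8) — d² to each: Sensor 1:234.45, Sensor 2:52, Sensor 3:45.14, Sensor 4:172.85, Sensor 5:154.45 → nearest is Sensor 3
(0.3, -1.7) — d² to each: Sensor 1:320.45, Sensor 2:60.1, Sensor 3:101.44, Sensor 4:196.45, Sensor 5:253.45 → nearest is Sensor 2
(12.1, 1.1) — d² to each: Sensor 1:708.37, Sensor 2:27.22, Sensor 3:164.2, Sensor 4:16.97, Sensor 5:418.69 → nearest is Sensor 4
(2, -12.7) — d² to each: Sensor 1:757.28, Sensor 2:247.01, Sensor 3:441.25, Sensor 4:430.66, Sensor 5:728.9 → nearest is Sensor 2
Tally — Sensor 2:2, Sensor 3:3, Sensor 4:1. Sensor 3 captures the most (3).

Sensor 3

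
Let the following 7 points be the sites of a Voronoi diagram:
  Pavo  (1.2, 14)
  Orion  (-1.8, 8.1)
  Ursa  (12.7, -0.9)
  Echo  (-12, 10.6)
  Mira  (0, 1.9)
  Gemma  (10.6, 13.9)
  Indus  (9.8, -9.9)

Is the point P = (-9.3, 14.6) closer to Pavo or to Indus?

Pavo

Compare squared distances:
d²(P, Pavo) = (-9.3−1.2)² + (14.6−14)² = 110.25 + 0.36 = 110.61
d²(P, Indus) = (-9.3−9.8)² + (14.6−(-9.9))² = 364.81 + 600.25 = 965.06
110.61 < 965.06, so Pavo is closer.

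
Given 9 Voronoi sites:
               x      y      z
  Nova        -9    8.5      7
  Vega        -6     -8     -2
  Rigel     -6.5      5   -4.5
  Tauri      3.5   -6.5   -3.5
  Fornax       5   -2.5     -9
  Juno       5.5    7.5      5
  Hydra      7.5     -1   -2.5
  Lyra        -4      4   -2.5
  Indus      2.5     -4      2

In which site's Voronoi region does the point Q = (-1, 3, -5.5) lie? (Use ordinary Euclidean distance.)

Since √ is increasing, it suffices to compare squared distances:
d²(Q, Nova) = (-1−(-9))² + (3−8.5)² + (-5.5−7)² = 64 + 30.25 + 156.25 = 250.5
d²(Q, Vega) = (-1−(-6))² + (3−(-8))² + (-5.5−(-2))² = 25 + 121 + 12.25 = 158.25
d²(Q, Rigel) = (-1−(-6.5))² + (3−5)² + (-5.5−(-4.5))² = 30.25 + 4 + 1 = 35.25
d²(Q, Tauri) = (-1−3.5)² + (3−(-6.5))² + (-5.5−(-3.5))² = 20.25 + 90.25 + 4 = 114.5
d²(Q, Fornax) = (-1−5)² + (3−(-2.5))² + (-5.5−(-9))² = 36 + 30.25 + 12.25 = 78.5
d²(Q, Juno) = (-1−5.5)² + (3−7.5)² + (-5.5−5)² = 42.25 + 20.25 + 110.25 = 172.75
d²(Q, Hydra) = (-1−7.5)² + (3−(-1))² + (-5.5−(-2.5))² = 72.25 + 16 + 9 = 97.25
d²(Q, Lyra) = (-1−(-4))² + (3−4)² + (-5.5−(-2.5))² = 9 + 1 + 9 = 19
d²(Q, Indus) = (-1−2.5)² + (3−(-4))² + (-5.5−2)² = 12.25 + 49 + 56.25 = 117.5
Minimum is at Lyra.

Lyra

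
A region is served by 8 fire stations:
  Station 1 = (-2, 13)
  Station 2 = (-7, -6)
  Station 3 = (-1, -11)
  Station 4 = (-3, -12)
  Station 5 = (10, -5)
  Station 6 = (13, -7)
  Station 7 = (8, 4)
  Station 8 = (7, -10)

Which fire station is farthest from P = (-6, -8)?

Station 1

Since √ is increasing, it suffices to compare squared distances:
d²(P, Station 1) = (-6−(-2))² + (-8−13)² = 16 + 441 = 457
d²(P, Station 2) = (-6−(-7))² + (-8−(-6))² = 1 + 4 = 5
d²(P, Station 3) = (-6−(-1))² + (-8−(-11))² = 25 + 9 = 34
d²(P, Station 4) = (-6−(-3))² + (-8−(-12))² = 9 + 16 = 25
d²(P, Station 5) = (-6−10)² + (-8−(-5))² = 256 + 9 = 265
d²(P, Station 6) = (-6−13)² + (-8−(-7))² = 361 + 1 = 362
d²(P, Station 7) = (-6−8)² + (-8−4)² = 196 + 144 = 340
d²(P, Station 8) = (-6−7)² + (-8−(-10))² = 169 + 4 = 173
The largest is to Station 1.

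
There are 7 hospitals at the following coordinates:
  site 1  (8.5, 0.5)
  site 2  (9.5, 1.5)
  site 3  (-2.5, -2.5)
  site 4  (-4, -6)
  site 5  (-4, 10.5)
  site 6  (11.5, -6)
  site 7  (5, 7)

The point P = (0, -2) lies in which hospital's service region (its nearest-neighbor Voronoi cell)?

Squared Euclidean distances:
d²(P, site 1) = (0−8.5)² + (-2−0.5)² = 72.25 + 6.25 = 78.5
d²(P, site 2) = (0−9.5)² + (-2−1.5)² = 90.25 + 12.25 = 102.5
d²(P, site 3) = (0−(-2.5))² + (-2−(-2.5))² = 6.25 + 0.25 = 6.5
d²(P, site 4) = (0−(-4))² + (-2−(-6))² = 16 + 16 = 32
d²(P, site 5) = (0−(-4))² + (-2−10.5)² = 16 + 156.25 = 172.25
d²(P, site 6) = (0−11.5)² + (-2−(-6))² = 132.25 + 16 = 148.25
d²(P, site 7) = (0−5)² + (-2−7)² = 25 + 81 = 106
The smallest is to site 3, so P lies in the Voronoi region of site 3.

site 3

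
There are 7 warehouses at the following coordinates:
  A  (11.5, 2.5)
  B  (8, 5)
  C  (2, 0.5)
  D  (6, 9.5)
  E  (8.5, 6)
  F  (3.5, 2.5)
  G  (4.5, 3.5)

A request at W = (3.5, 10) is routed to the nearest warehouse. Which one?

Squared Euclidean distances:
|WA|² = (3.5−11.5)² + (10−2.5)² = 64 + 56.25 = 120.25
|WB|² = (3.5−8)² + (10−5)² = 20.25 + 25 = 45.25
|WC|² = (3.5−2)² + (10−0.5)² = 2.25 + 90.25 = 92.5
|WD|² = (3.5−6)² + (10−9.5)² = 6.25 + 0.25 = 6.5
|WE|² = (3.5−8.5)² + (10−6)² = 25 + 16 = 41
|WF|² = (3.5−3.5)² + (10−2.5)² = 0 + 56.25 = 56.25
|WG|² = (3.5−4.5)² + (10−3.5)² = 1 + 42.25 = 43.25
The smallest is to D, so W lies in the Voronoi region of D.

D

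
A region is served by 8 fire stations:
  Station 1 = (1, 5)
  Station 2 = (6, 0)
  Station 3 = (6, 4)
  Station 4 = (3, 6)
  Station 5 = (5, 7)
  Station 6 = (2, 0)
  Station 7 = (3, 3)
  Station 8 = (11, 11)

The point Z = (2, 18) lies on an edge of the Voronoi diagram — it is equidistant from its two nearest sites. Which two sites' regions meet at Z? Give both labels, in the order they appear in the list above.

Squared distances from Z to each site:
d²(Z, Station 1) = (2−1)² + (18−5)² = 1 + 169 = 170
d²(Z, Station 2) = (2−6)² + (18−0)² = 16 + 324 = 340
d²(Z, Station 3) = (2−6)² + (18−4)² = 16 + 196 = 212
d²(Z, Station 4) = (2−3)² + (18−6)² = 1 + 144 = 145
d²(Z, Station 5) = (2−5)² + (18−7)² = 9 + 121 = 130
d²(Z, Station 6) = (2−2)² + (18−0)² = 0 + 324 = 324
d²(Z, Station 7) = (2−3)² + (18−3)² = 1 + 225 = 226
d²(Z, Station 8) = (2−11)² + (18−11)² = 81 + 49 = 130
Z is equidistant from Station 5 and Station 8 (both at squared distance 130), and every other site is strictly farther — so Z lies on the Station 5–Station 8 Voronoi edge.

Station 5 and Station 8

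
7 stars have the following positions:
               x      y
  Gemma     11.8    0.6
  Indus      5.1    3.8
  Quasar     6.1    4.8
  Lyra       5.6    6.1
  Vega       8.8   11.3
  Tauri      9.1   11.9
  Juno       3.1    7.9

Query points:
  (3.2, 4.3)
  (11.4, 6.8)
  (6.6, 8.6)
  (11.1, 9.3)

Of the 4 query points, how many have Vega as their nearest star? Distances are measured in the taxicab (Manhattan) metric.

(3.2, 4.3) — d to each: Gemma:12.3, Indus:2.4, Quasar:3.4, Lyra:4.2, Vega:12.6, Tauri:13.5, Juno:3.7 → nearest is Indus
(11.4, 6.8) — d to each: Gemma:6.6, Indus:9.3, Quasar:7.3, Lyra:6.5, Vega:7.1, Tauri:7.4, Juno:9.4 → nearest is Lyra
(6.6, 8.6) — d to each: Gemma:13.2, Indus:6.3, Quasar:4.3, Lyra:3.5, Vega:4.9, Tauri:5.8, Juno:4.2 → nearest is Lyra
(11.1, 9.3) — d to each: Gemma:9.4, Indus:11.5, Quasar:9.5, Lyra:8.7, Vega:4.3, Tauri:4.6, Juno:9.4 → nearest is Vega
1 of the 4 points has Vega as nearest.

1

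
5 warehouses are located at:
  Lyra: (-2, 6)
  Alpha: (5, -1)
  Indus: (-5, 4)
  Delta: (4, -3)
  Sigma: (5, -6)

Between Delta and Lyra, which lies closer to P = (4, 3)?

Compare squared distances:
d²(P, Delta) = (4−4)² + (3−(-3))² = 0 + 36 = 36
d²(P, Lyra) = (4−(-2))² + (3−6)² = 36 + 9 = 45
36 < 45, so Delta is closer.

Delta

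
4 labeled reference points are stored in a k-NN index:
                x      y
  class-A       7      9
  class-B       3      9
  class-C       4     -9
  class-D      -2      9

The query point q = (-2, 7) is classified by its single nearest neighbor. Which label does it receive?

class-D

Squared Euclidean distances:
d²(q, class-A) = (-2−7)² + (7−9)² = 81 + 4 = 85
d²(q, class-B) = (-2−3)² + (7−9)² = 25 + 4 = 29
d²(q, class-C) = (-2−4)² + (7−(-9))² = 36 + 256 = 292
d²(q, class-D) = (-2−(-2))² + (7−9)² = 0 + 4 = 4
The smallest is to class-D, so q lies in the Voronoi region of class-D.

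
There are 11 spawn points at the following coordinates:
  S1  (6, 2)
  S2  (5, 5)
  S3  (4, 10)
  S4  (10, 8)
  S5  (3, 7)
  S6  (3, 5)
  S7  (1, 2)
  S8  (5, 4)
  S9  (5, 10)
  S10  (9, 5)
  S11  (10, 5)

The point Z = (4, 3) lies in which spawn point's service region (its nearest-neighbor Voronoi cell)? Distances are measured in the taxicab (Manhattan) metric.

S8

d(Z,S1) = 2 + 1 = 3
d(Z,S2) = 1 + 2 = 3
d(Z,S3) = 0 + 7 = 7
d(Z,S4) = 6 + 5 = 11
d(Z,S5) = 1 + 4 = 5
d(Z,S6) = 1 + 2 = 3
d(Z,S7) = 3 + 1 = 4
d(Z,S8) = 1 + 1 = 2
d(Z,S9) = 1 + 7 = 8
d(Z, S10) = 5 + 2 = 7
d(Z, S11) = 6 + 2 = 8
Minimum is at S8.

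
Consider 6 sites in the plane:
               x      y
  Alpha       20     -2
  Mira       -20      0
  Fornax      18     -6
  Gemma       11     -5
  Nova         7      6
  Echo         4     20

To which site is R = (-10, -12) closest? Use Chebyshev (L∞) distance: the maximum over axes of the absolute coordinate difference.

Mira

d(R, Alpha) = max(30, 10) = 30
d(R, Mira) = max(10, 12) = 12
d(R, Fornax) = max(28, 6) = 28
d(R, Gemma) = max(21, 7) = 21
d(R, Nova) = max(17, 18) = 18
d(R, Echo) = max(14, 32) = 32
The smallest is to Mira, so R lies in the Voronoi region of Mira.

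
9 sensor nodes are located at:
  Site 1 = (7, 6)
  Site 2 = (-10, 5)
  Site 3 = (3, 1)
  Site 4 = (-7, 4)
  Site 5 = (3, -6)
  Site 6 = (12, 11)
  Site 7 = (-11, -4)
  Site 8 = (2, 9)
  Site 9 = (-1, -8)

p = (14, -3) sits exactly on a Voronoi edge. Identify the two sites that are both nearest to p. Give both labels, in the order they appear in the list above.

Squared distances from p to each site:
d²(p, Site 1) = (14−7)² + (-3−6)² = 49 + 81 = 130
d²(p, Site 2) = (14−(-10))² + (-3−5)² = 576 + 64 = 640
d²(p, Site 3) = (14−3)² + (-3−1)² = 121 + 16 = 137
d²(p, Site 4) = (14−(-7))² + (-3−4)² = 441 + 49 = 490
d²(p, Site 5) = (14−3)² + (-3−(-6))² = 121 + 9 = 130
d²(p, Site 6) = (14−12)² + (-3−11)² = 4 + 196 = 200
d²(p, Site 7) = (14−(-11))² + (-3−(-4))² = 625 + 1 = 626
d²(p, Site 8) = (14−2)² + (-3−9)² = 144 + 144 = 288
d²(p, Site 9) = (14−(-1))² + (-3−(-8))² = 225 + 25 = 250
p is equidistant from Site 1 and Site 5 (both at squared distance 130), and every other site is strictly farther — so p lies on the Site 1–Site 5 Voronoi edge.

Site 1 and Site 5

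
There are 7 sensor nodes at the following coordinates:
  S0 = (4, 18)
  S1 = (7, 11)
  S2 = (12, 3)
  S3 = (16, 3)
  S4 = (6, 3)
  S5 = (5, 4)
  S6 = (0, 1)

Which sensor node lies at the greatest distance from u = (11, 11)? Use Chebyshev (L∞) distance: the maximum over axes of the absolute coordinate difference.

d(u,S0) = max(7, 7) = 7
d(u,S1) = max(4, 0) = 4
d(u,S2) = max(1, 8) = 8
d(u,S3) = max(5, 8) = 8
d(u,S4) = max(5, 8) = 8
d(u,S5) = max(6, 7) = 7
d(u,S6) = max(11, 10) = 11
The largest is to S6.

S6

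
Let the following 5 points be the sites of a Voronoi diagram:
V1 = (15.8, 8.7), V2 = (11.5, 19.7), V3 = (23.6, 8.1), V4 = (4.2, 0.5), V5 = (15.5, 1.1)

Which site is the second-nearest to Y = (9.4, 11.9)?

V2

Squared Euclidean distances:
|YV1|² = 40.96 + 10.24 = 51.2
|YV2|² = 4.41 + 60.84 = 65.25
|YV3|² = 201.64 + 14.44 = 216.08
|YV4|² = 27.04 + 129.96 = 157
|YV5|² = 37.21 + 116.64 = 153.85
Sorted ascending: V1, V2, V5, … — the second-nearest is V2.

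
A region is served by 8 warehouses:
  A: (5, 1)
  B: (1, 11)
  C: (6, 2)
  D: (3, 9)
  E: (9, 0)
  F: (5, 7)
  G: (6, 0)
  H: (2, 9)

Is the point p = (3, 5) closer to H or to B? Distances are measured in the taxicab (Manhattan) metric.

d(p,H) = |3−2| + |5−9| = 1 + 4 = 5
d(p,B) = |3−1| + |5−11| = 2 + 6 = 8
5 < 8, so H is closer.

H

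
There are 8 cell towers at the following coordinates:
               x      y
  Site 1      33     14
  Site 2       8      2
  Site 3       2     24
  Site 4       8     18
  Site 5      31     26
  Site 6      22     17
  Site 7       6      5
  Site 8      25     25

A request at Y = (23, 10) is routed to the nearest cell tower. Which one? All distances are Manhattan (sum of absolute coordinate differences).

d(Y, Site 1) = |23−33| + |10−14| = 10 + 4 = 14
d(Y, Site 2) = |23−8| + |10−2| = 15 + 8 = 23
d(Y, Site 3) = |23−2| + |10−24| = 21 + 14 = 35
d(Y, Site 4) = |23−8| + |10−18| = 15 + 8 = 23
d(Y, Site 5) = |23−31| + |10−26| = 8 + 16 = 24
d(Y, Site 6) = |23−22| + |10−17| = 1 + 7 = 8
d(Y, Site 7) = |23−6| + |10−5| = 17 + 5 = 22
d(Y, Site 8) = |23−25| + |10−25| = 2 + 15 = 17
Site 6 is nearest.

Site 6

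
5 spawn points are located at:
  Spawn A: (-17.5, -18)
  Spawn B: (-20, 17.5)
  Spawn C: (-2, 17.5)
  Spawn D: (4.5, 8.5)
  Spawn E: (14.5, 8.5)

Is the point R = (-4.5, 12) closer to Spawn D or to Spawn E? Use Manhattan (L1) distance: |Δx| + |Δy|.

d(R, Spawn D) = |-4.5−4.5| + |12−8.5| = 9 + 3.5 = 12.5
d(R, Spawn E) = |-4.5−14.5| + |12−8.5| = 19 + 3.5 = 22.5
12.5 < 22.5, so Spawn D is closer.

Spawn D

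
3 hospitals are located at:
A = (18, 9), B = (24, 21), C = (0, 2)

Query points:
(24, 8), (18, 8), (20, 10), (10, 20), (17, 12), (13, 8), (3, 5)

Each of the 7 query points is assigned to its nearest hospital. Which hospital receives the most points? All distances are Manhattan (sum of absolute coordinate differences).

(24, 8) — d to each: A:7, B:13, C:30 → nearest is A
(18, 8) — d to each: A:1, B:19, C:24 → nearest is A
(20, 10) — d to each: A:3, B:15, C:28 → nearest is A
(10, 20) — d to each: A:19, B:15, C:28 → nearest is B
(17, 12) — d to each: A:4, B:16, C:27 → nearest is A
(13, 8) — d to each: A:6, B:24, C:19 → nearest is A
(3, 5) — d to each: A:19, B:37, C:6 → nearest is C
Tally — A:5, B:1, C:1. A captures the most (5).

A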